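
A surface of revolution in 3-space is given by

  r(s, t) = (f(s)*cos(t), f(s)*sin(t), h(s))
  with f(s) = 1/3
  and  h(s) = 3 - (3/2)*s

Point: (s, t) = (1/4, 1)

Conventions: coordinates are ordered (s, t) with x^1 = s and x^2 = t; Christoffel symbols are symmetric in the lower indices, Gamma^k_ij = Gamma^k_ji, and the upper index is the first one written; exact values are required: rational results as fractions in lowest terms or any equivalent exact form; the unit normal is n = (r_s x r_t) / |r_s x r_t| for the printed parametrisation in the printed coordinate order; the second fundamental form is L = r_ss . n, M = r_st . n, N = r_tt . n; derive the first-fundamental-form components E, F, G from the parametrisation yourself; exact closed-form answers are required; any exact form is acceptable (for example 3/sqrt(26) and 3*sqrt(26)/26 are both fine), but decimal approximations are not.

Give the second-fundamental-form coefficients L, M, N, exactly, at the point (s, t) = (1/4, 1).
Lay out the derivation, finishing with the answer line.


f = 1/3, f' = 0, f'' = 0, h' = -3/2, h'' = 0
E = 9/4, F = 0, G = 1/9; answer radicand W^2 = 9/4
unnormalised second-form numerators: l = 0, m = 0, n = -1/2; L = l/sqrt(9/4), and similarly M = m/sqrt(W^2), N = n/sqrt(W^2)

Answer: L = 0, M = 0, N = -1/3


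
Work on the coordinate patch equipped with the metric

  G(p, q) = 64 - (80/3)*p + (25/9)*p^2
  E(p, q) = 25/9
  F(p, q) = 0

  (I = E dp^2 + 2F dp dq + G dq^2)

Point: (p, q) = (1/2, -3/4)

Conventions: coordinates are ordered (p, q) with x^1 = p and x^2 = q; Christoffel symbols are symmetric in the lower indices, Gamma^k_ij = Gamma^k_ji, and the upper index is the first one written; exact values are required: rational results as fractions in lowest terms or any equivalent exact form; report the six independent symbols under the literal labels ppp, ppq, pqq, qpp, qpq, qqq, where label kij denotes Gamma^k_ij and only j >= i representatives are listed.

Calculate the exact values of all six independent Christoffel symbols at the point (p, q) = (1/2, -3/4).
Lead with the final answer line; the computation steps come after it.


Answer: Gamma_ppp = 0, Gamma_ppq = 0, Gamma_pqq = 43/10, Gamma_qpp = 0, Gamma_qpq = -10/43, Gamma_qqq = 0

E = 25/9, F = 0, G = 1849/36 at the point
E_p = 0, E_q = 0, F_p = 0, F_q = 0, G_p = -215/9, G_q = 0
EG - F^2 = 46225/324;  g^inv = (324/46225) * [[1849/36, 0], [0, 25/9]]
first-kind symbols [ij,l] = (1/2)(d_i g_jl + d_j g_il - d_l g_ij): [pp,p] = E_p/2 = 0, [pp,q] = F_p - E_q/2 = 0, [pq,p] = E_q/2 = 0, [pq,q] = G_p/2 = -215/18, [qq,p] = F_q - G_p/2 = 215/18, [qq,q] = G_q/2 = 0
Gamma^p_ij = (G*[ij,p] - F*[ij,q])/(EG - F^2), Gamma^q_ij = (E*[ij,q] - F*[ij,p])/(EG - F^2)


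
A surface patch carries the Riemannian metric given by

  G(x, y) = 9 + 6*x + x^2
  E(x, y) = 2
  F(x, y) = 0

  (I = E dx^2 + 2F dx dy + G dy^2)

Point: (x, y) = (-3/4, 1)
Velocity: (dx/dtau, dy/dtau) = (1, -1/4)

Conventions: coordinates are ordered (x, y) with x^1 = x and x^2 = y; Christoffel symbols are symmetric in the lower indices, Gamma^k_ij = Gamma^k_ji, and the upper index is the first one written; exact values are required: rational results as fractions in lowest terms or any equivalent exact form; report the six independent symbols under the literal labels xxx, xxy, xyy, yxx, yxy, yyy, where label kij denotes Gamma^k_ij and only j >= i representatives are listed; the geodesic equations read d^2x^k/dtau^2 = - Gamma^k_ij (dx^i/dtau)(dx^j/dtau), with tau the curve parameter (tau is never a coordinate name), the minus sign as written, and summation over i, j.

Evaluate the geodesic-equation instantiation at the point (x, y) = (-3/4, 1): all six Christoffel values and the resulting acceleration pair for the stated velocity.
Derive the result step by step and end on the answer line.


E = 2, F = 0, G = 81/16 at the point
E_x = 0, E_y = 0, F_x = 0, F_y = 0, G_x = 9/2, G_y = 0
EG - F^2 = 81/8;  g^inv = (8/81) * [[81/16, 0], [0, 2]]
first-kind symbols [ij,l] = (1/2)(d_i g_jl + d_j g_il - d_l g_ij): [xx,x] = E_x/2 = 0, [xx,y] = F_x - E_y/2 = 0, [xy,x] = E_y/2 = 0, [xy,y] = G_x/2 = 9/4, [yy,x] = F_y - G_x/2 = -9/4, [yy,y] = G_y/2 = 0
Gamma^x_ij = (G*[ij,x] - F*[ij,y])/(EG - F^2), Gamma^y_ij = (E*[ij,y] - F*[ij,x])/(EG - F^2)
Gamma_xxx = 0, Gamma_xxy = 0, Gamma_xyy = -9/8, Gamma_yxx = 0, Gamma_yxy = 4/9, Gamma_yyy = 0
d^2x/dtau^2 = -(Gamma_xxx*(1)^2 + 2*Gamma_xxy*(1)*(-1/4) + Gamma_xyy*(-1/4)^2) = 9/128
d^2y/dtau^2 = -(Gamma_yxx*(1)^2 + 2*Gamma_yxy*(1)*(-1/4) + Gamma_yyy*(-1/4)^2) = 2/9

Answer: Gamma_xxx = 0, Gamma_xxy = 0, Gamma_xyy = -9/8, Gamma_yxx = 0, Gamma_yxy = 4/9, Gamma_yyy = 0; accelerations (d^2x/dtau^2, d^2y/dtau^2) = (9/128, 2/9)


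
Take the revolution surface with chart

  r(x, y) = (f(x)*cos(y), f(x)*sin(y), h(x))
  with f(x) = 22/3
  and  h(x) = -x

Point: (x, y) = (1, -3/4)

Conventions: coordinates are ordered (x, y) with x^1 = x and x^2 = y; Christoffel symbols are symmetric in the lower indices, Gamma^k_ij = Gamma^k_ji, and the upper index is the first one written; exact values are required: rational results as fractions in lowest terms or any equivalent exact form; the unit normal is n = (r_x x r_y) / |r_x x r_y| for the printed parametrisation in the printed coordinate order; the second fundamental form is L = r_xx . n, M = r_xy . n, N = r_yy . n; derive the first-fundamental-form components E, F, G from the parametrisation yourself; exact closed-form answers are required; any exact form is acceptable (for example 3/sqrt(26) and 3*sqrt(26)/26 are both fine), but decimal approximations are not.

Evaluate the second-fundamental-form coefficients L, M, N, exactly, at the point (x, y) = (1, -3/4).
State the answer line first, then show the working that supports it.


Answer: L = 0, M = 0, N = -22/3

f = 22/3, f' = 0, f'' = 0, h' = -1, h'' = 0
E = 1, F = 0, G = 484/9; answer radicand W^2 = 1
unnormalised second-form numerators: l = 0, m = 0, n = -22/3; L = l/sqrt(1), and similarly M = m/sqrt(W^2), N = n/sqrt(W^2)


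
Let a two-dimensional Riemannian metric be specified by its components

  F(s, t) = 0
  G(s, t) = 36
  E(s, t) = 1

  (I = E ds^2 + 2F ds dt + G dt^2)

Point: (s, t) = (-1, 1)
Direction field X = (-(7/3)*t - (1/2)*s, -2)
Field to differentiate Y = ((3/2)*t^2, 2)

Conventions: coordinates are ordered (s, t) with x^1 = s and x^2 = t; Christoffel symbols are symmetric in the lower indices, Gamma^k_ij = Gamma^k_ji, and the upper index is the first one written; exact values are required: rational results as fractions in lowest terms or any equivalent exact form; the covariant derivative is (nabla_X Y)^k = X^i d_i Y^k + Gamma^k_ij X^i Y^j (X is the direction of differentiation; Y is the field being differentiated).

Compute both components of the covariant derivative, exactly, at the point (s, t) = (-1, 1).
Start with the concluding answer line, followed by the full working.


Answer: (nabla_X Y)^s = -6, (nabla_X Y)^t = 0

E = 1, F = 0, G = 36 at the point
E_s = 0, E_t = 0, F_s = 0, F_t = 0, G_s = 0, G_t = 0
EG - F^2 = 36;  g^inv = (1/36) * [[36, 0], [0, 1]]
first-kind symbols [ij,l] = (1/2)(d_i g_jl + d_j g_il - d_l g_ij): [ss,s] = E_s/2 = 0, [ss,t] = F_s - E_t/2 = 0, [st,s] = E_t/2 = 0, [st,t] = G_s/2 = 0, [tt,s] = F_t - G_s/2 = 0, [tt,t] = G_t/2 = 0
Gamma^s_ij = (G*[ij,s] - F*[ij,t])/(EG - F^2), Gamma^t_ij = (E*[ij,t] - F*[ij,s])/(EG - F^2)
Gamma_sss = 0, Gamma_sst = 0, Gamma_stt = 0, Gamma_tss = 0, Gamma_tst = 0, Gamma_ttt = 0
X = (-11/6, -2), Y = (3/2, 2) at the point


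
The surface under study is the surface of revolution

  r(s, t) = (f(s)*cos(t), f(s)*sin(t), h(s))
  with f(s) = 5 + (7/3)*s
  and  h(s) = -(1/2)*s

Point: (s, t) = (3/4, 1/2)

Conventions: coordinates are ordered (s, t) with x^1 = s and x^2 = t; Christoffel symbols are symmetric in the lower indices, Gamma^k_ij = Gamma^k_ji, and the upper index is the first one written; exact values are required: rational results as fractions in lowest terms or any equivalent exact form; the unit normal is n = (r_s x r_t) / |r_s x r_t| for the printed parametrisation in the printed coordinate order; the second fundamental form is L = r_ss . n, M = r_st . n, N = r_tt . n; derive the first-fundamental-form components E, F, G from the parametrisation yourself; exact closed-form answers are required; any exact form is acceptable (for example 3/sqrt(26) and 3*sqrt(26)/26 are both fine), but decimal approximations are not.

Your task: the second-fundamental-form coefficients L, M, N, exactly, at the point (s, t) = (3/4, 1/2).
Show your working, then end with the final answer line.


f = 27/4, f' = 7/3, f'' = 0, h' = -1/2, h'' = 0
E = 205/36, F = 0, G = 729/16; answer radicand W^2 = 205/36
unnormalised second-form numerators: l = 0, m = 0, n = -27/8; L = l/sqrt(205/36), and similarly M = m/sqrt(W^2), N = n/sqrt(W^2)

Answer: L = 0, M = 0, N = -81*sqrt(205)/820


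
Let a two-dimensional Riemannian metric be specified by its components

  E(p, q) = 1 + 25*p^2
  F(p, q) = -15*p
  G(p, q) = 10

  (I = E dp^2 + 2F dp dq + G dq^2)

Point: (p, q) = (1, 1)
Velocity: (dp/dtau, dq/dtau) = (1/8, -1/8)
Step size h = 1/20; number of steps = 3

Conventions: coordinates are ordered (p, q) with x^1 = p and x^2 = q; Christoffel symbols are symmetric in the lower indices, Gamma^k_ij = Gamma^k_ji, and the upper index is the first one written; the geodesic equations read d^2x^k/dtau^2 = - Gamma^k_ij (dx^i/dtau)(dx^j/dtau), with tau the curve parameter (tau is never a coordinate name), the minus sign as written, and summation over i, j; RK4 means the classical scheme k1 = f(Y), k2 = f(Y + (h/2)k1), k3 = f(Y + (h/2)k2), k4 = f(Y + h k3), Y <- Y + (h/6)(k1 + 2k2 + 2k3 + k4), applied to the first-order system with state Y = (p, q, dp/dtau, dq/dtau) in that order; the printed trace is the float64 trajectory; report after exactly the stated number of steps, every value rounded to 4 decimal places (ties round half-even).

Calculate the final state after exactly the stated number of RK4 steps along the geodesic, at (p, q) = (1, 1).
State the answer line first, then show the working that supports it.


Answer: p = 1.0186, q = 0.9813, dp/dtau = 0.1234, dq/dtau = -0.1240

f(Y) = (dp/dtau, dq/dtau, -Gamma^p_ij Y'^i Y'^j, -Gamma^q_ij Y'^i Y'^j) with the Gammas evaluated at the stage position; h = 0.050000; intermediate values shown to 6 dp
step 0: p = 1.0000, q = 1.0000, dp/dtau = 0.1250, dq/dtau = -0.1250
step 1:
  k1: at (p, q) = (1.000000, 1.000000), (dp/dtau, dq/dtau) = (0.125000, -0.125000); Gamma_ppp = 0.714286, Gamma_ppq = 0.000000, Gamma_pqq = 0.000000, Gamma_qpp = -0.428571, Gamma_qpq = 0.000000, Gamma_qqq = 0.000000; k1 = (0.125000, -0.125000, -0.011161, 0.006696)
  k2: at (p, q) = (1.003125, 0.996875), (dp/dtau, dq/dtau) = (0.124721, -0.124833); Gamma_ppp = 0.713328, Gamma_ppq = 0.000000, Gamma_pqq = 0.000000, Gamma_qpp = -0.426664, Gamma_qpq = 0.000000, Gamma_qqq = 0.000000; k2 = (0.124721, -0.124833, -0.011096, 0.006637)
  k3: at (p, q) = (1.003118, 0.996879), (dp/dtau, dq/dtau) = (0.124723, -0.124834); Gamma_ppp = 0.713331, Gamma_ppq = 0.000000, Gamma_pqq = 0.000000, Gamma_qpp = -0.426668, Gamma_qpq = 0.000000, Gamma_qqq = 0.000000; k3 = (0.124723, -0.124834, -0.011096, 0.006637)
  k4: at (p, q) = (1.006236, 0.993758), (dp/dtau, dq/dtau) = (0.124445, -0.124668); Gamma_ppp = 0.712374, Gamma_ppq = 0.000000, Gamma_pqq = 0.000000, Gamma_qpp = -0.424775, Gamma_qpq = 0.000000, Gamma_qqq = 0.000000; k4 = (0.124445, -0.124668, -0.011032, 0.006578)
  Y <- Y + (h/6)(k1 + 2k2 + 2k3 + k4): p = 1.0062, q = 0.9938, dp/dtau = 0.1244, dq/dtau = -0.1247
step 2:
  k1: at (p, q) = (1.006236, 0.993758), (dp/dtau, dq/dtau) = (0.124445, -0.124668); Gamma_ppp = 0.712374, Gamma_ppq = 0.000000, Gamma_pqq = 0.000000, Gamma_qpp = -0.424775, Gamma_qpq = 0.000000, Gamma_qqq = 0.000000; k1 = (0.124445, -0.124668, -0.011032, 0.006578)
  k2: at (p, q) = (1.009347, 0.990642), (dp/dtau, dq/dtau) = (0.124169, -0.124504); Gamma_ppp = 0.711418, Gamma_ppq = 0.000000, Gamma_pqq = 0.000000, Gamma_qpp = -0.422898, Gamma_qpq = 0.000000, Gamma_qqq = 0.000000; k2 = (0.124169, -0.124504, -0.010969, 0.006520)
  k3: at (p, q) = (1.009340, 0.990646), (dp/dtau, dq/dtau) = (0.124171, -0.124505); Gamma_ppp = 0.711420, Gamma_ppq = 0.000000, Gamma_pqq = 0.000000, Gamma_qpp = -0.422902, Gamma_qpq = 0.000000, Gamma_qqq = 0.000000; k3 = (0.124171, -0.124505, -0.010969, 0.006520)
  k4: at (p, q) = (1.012445, 0.987533), (dp/dtau, dq/dtau) = (0.123897, -0.124342); Gamma_ppp = 0.710465, Gamma_ppq = 0.000000, Gamma_pqq = 0.000000, Gamma_qpp = -0.421040, Gamma_qpq = 0.000000, Gamma_qqq = 0.000000; k4 = (0.123897, -0.124342, -0.010906, 0.006463)
  Y <- Y + (h/6)(k1 + 2k2 + 2k3 + k4): p = 1.0124, q = 0.9875, dp/dtau = 0.1239, dq/dtau = -0.1243
step 3:
  k1: at (p, q) = (1.012445, 0.987533), (dp/dtau, dq/dtau) = (0.123897, -0.124342); Gamma_ppp = 0.710465, Gamma_ppq = 0.000000, Gamma_pqq = 0.000000, Gamma_qpp = -0.421040, Gamma_qpq = 0.000000, Gamma_qqq = 0.000000; k1 = (0.123897, -0.124342, -0.010906, 0.006463)
  k2: at (p, q) = (1.015542, 0.984425), (dp/dtau, dq/dtau) = (0.123624, -0.124181); Gamma_ppp = 0.709512, Gamma_ppq = 0.000000, Gamma_pqq = 0.000000, Gamma_qpp = -0.419192, Gamma_qpq = 0.000000, Gamma_qqq = 0.000000; k2 = (0.123624, -0.124181, -0.010843, 0.006406)
  k3: at (p, q) = (1.015535, 0.984429), (dp/dtau, dq/dtau) = (0.123626, -0.124182); Gamma_ppp = 0.709514, Gamma_ppq = 0.000000, Gamma_pqq = 0.000000, Gamma_qpp = -0.419196, Gamma_qpq = 0.000000, Gamma_qqq = 0.000000; k3 = (0.123626, -0.124182, -0.010844, 0.006407)
  k4: at (p, q) = (1.018626, 0.981324), (dp/dtau, dq/dtau) = (0.123355, -0.124022); Gamma_ppp = 0.708561, Gamma_ppq = 0.000000, Gamma_pqq = 0.000000, Gamma_qpp = -0.417363, Gamma_qpq = 0.000000, Gamma_qqq = 0.000000; k4 = (0.123355, -0.124022, -0.010782, 0.006351)
  Y <- Y + (h/6)(k1 + 2k2 + 2k3 + k4): p = 1.0186, q = 0.9813, dp/dtau = 0.1234, dq/dtau = -0.1240


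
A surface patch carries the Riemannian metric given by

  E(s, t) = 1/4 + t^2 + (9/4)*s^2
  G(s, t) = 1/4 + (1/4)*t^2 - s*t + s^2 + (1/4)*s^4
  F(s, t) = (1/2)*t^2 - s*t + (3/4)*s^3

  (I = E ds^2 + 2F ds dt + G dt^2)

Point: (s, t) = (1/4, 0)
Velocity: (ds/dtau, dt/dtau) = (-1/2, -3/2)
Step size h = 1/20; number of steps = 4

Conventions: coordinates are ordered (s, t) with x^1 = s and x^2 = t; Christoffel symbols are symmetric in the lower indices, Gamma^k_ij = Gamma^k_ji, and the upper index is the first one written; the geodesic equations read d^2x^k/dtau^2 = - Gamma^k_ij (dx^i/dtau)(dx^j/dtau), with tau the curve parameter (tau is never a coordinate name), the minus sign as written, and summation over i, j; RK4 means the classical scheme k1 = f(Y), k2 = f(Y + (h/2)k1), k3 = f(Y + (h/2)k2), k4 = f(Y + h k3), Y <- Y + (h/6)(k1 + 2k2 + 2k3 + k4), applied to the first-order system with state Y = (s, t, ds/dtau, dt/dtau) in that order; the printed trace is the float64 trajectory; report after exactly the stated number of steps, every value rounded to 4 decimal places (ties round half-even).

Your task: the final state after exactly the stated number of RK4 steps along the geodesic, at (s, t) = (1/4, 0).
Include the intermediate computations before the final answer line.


f(Y) = (ds/dtau, dt/dtau, -Gamma^s_ij Y'^i Y'^j, -Gamma^t_ij Y'^i Y'^j) with the Gammas evaluated at the stage position; h = 0.050000; intermediate values shown to 6 dp
step 0: s = 0.2500, t = 0.0000, ds/dtau = -0.5000, dt/dtau = -1.5000
step 1:
  k1: at (s, t) = (0.250000, 0.000000), (ds/dtau, dt/dtau) = (-0.500000, -1.500000); Gamma_sss = 1.428144, Gamma_sst = -0.024701, Gamma_stt = -1.289484, Gamma_tss = 0.395210, Gamma_tst = 0.823353, Gamma_ttt = -0.350549; k1 = (-0.500000, -1.500000, 2.581353, -0.545097)
  k2: at (s, t) = (0.237500, -0.037500), (ds/dtau, dt/dtau) = (-0.435466, -1.513627); Gamma_sss = 1.383808, Gamma_sst = -0.142755, Gamma_stt = -1.405438, Gamma_tss = 0.552086, Gamma_tst = 0.839774, Gamma_ttt = -0.317572; k2 = (-0.435466, -1.513627, 3.145731, -0.484160)
  k3: at (s, t) = (0.239113, -0.037841), (ds/dtau, dt/dtau) = (-0.421357, -1.512104); Gamma_sss = 1.386219, Gamma_sst = -0.143990, Gamma_stt = -1.408837, Gamma_tss = 0.556325, Gamma_tst = 0.843582, Gamma_ttt = -0.317630; k3 = (-0.421357, -1.512104, 3.158618, -0.447475)
  k4: at (s, t) = (0.228932, -0.075605), (ds/dtau, dt/dtau) = (-0.342069, -1.522374); Gamma_sss = 1.322679, Gamma_sst = -0.270410, Gamma_stt = -1.523429, Gamma_tss = 0.716383, Gamma_tst = 0.871941, Gamma_ttt = -0.276342; k4 = (-0.342069, -1.522374, 3.657600, -0.351509)
  Y <- Y + (h/6)(k1 + 2k2 + 2k3 + k4): s = 0.2287, t = -0.0756, ds/dtau = -0.3429, dt/dtau = -1.5230
step 2:
  k1: at (s, t) = (0.228702, -0.075615), (ds/dtau, dt/dtau) = (-0.342936, -1.522999); Gamma_sss = 1.322221, Gamma_sst = -0.270476, Gamma_stt = -1.523182, Gamma_tss = 0.716195, Gamma_tst = 0.871490, Gamma_ttt = -0.276316; k1 = (-0.342936, -1.522999, 3.660094, -0.353650)
  k2: at (s, t) = (0.220129, -0.113690), (ds/dtau, dt/dtau) = (-0.251434, -1.531840); Gamma_sss = 1.238333, Gamma_sst = -0.402384, Gamma_stt = -1.632452, Gamma_tss = 0.878417, Gamma_tst = 0.911078, Gamma_ttt = -0.226160; k2 = (-0.251434, -1.531840, 4.062281, -0.226655)
  k3: at (s, t) = (0.222417, -0.113911), (ds/dtau, dt/dtau) = (-0.241379, -1.528665); Gamma_sss = 1.242804, Gamma_sst = -0.402409, Gamma_stt = -1.635564, Gamma_tss = 0.880306, Gamma_tst = 0.915840, Gamma_ttt = -0.225581; k3 = (-0.241379, -1.528665, 4.046573, -0.200015)
  k4: at (s, t) = (0.216633, -0.152049), (ds/dtau, dt/dtau) = (-0.140608, -1.533000); Gamma_sss = 1.143750, Gamma_sst = -0.534790, Gamma_stt = -1.736870, Gamma_tss = 1.041269, Gamma_tst = 0.968521, Gamma_ttt = -0.165966; k4 = (-0.140608, -1.533000, 4.289734, -0.048083)
  Y <- Y + (h/6)(k1 + 2k2 + 2k3 + k4): s = 0.2165, t = -0.1521, ds/dtau = -0.1415, dt/dtau = -1.5335
step 3:
  k1: at (s, t) = (0.216459, -0.152090), (ds/dtau, dt/dtau) = (-0.141540, -1.533458); Gamma_sss = 1.143241, Gamma_sst = -0.535013, Gamma_stt = -1.736819, Gamma_tss = 1.041476, Gamma_tst = 0.968280, Gamma_ttt = -0.165943; k1 = (-0.141540, -1.533458, 4.293461, -0.050972)
  k2: at (s, t) = (0.212921, -0.190427), (ds/dtau, dt/dtau) = (-0.034204, -1.534732); Gamma_sss = 1.029943, Gamma_sst = -0.665822, Gamma_stt = -1.828402, Gamma_tss = 1.201201, Gamma_tst = 1.032967, Gamma_ttt = -0.097102; k2 = (-0.034204, -1.534732, 4.375321, 0.118862)
  k3: at (s, t) = (0.215604, -0.190459), (ds/dtau, dt/dtau) = (-0.032157, -1.530486); Gamma_sss = 1.036395, Gamma_sst = -0.664363, Gamma_stt = -1.830578, Gamma_tss = 1.199349, Gamma_tst = 1.037481, Gamma_ttt = -0.095878; k3 = (-0.032157, -1.530486, 4.352247, 0.121222)
  k4: at (s, t) = (0.214851, -0.228615), (ds/dtau, dt/dtau) = (0.076072, -1.527397); Gamma_sss = 0.914900, Gamma_sst = -0.789507, Gamma_stt = -1.910904, Gamma_tss = 1.352659, Gamma_tst = 1.112916, Gamma_ttt = -0.018304; k4 = (0.076072, -1.527397, 4.269263, 0.293499)
  Y <- Y + (h/6)(k1 + 2k2 + 2k3 + k4): s = 0.2148, t = -0.2287, ds/dtau = 0.0753, dt/dtau = -1.5274
step 4:
  k1: at (s, t) = (0.214808, -0.228684), (ds/dtau, dt/dtau) = (0.075275, -1.527435); Gamma_sss = 0.914559, Gamma_sst = -0.789761, Gamma_stt = -1.911013, Gamma_tss = 1.352991, Gamma_tst = 1.112996, Gamma_ttt = -0.018180; k1 = (0.075275, -1.527435, 4.271712, 0.290688)
  k2: at (s, t) = (0.216690, -0.266870), (ds/dtau, dt/dtau) = (0.182068, -1.520168); Gamma_sss = 0.786915, Gamma_sst = -0.908864, Gamma_stt = -1.980904, Gamma_tss = 1.500396, Gamma_tst = 1.198134, Gamma_ttt = 0.067389; k2 = (0.182068, -1.520168, 4.048508, 0.457760)
  k3: at (s, t) = (0.219359, -0.266689), (ds/dtau, dt/dtau) = (0.176488, -1.515991); Gamma_sss = 0.794358, Gamma_sst = -0.906360, Gamma_stt = -1.981969, Gamma_tss = 1.495116, Gamma_tst = 1.201163, Gamma_ttt = 0.068714; k3 = (0.176488, -1.515991, 4.045277, 0.438262)
  k4: at (s, t) = (0.223632, -0.304484), (ds/dtau, dt/dtau) = (0.277539, -1.505522); Gamma_sss = 0.664771, Gamma_sst = -1.017546, Gamma_stt = -2.041288, Gamma_tss = 1.632623, Gamma_tst = 1.292291, Gamma_ttt = 0.160258; k4 = (0.277539, -1.505522, 3.725226, 0.590947)
  Y <- Y + (h/6)(k1 + 2k2 + 2k3 + k4): s = 0.2237, t = -0.3046, ds/dtau = 0.2768, dt/dtau = -1.5052

Answer: s = 0.2237, t = -0.3046, ds/dtau = 0.2768, dt/dtau = -1.5052


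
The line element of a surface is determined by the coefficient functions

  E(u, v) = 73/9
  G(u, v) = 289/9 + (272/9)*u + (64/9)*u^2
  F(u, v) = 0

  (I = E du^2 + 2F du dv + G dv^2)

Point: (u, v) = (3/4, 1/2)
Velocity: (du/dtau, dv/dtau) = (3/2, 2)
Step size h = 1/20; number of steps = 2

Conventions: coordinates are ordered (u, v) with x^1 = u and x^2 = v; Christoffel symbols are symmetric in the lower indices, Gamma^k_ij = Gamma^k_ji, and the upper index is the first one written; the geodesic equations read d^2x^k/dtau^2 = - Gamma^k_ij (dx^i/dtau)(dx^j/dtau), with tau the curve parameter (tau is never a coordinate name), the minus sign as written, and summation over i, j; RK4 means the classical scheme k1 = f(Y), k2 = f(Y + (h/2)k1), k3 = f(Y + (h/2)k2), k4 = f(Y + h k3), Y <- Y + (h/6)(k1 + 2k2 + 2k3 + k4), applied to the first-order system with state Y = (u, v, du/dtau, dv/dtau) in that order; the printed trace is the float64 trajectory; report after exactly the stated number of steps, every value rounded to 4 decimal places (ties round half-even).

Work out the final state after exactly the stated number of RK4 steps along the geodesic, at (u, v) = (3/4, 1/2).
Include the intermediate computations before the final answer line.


f(Y) = (du/dtau, dv/dtau, -Gamma^u_ij Y'^i Y'^j, -Gamma^v_ij Y'^i Y'^j) with the Gammas evaluated at the stage position; h = 0.050000; intermediate values shown to 6 dp
step 0: u = 0.7500, v = 0.5000, du/dtau = 1.5000, dv/dtau = 2.0000
step 1:
  k1: at (u, v) = (0.750000, 0.500000), (du/dtau, dv/dtau) = (1.500000, 2.000000); Gamma_uuu = 0.000000, Gamma_uuv = 0.000000, Gamma_uvv = -2.520548, Gamma_vuu = 0.000000, Gamma_vuv = 0.347826, Gamma_vvv = 0.000000; k1 = (1.500000, 2.000000, 10.082192, -2.086957)
  k2: at (u, v) = (0.787500, 0.550000), (du/dtau, dv/dtau) = (1.752055, 1.947826); Gamma_uuu = 0.000000, Gamma_uuv = 0.000000, Gamma_uvv = -2.553425, Gamma_vuu = 0.000000, Gamma_vuv = 0.343348, Gamma_vvv = 0.000000; k2 = (1.752055, 1.947826, 9.687761, -2.343484)
  k3: at (u, v) = (0.793801, 0.548696), (du/dtau, dv/dtau) = (1.742194, 1.941413); Gamma_uuu = 0.000000, Gamma_uuv = 0.000000, Gamma_uvv = -2.558949, Gamma_vuu = 0.000000, Gamma_vuv = 0.342606, Gamma_vvv = 0.000000; k3 = (1.742194, 1.941413, 9.644894, -2.317607)
  k4: at (u, v) = (0.837110, 0.597071), (du/dtau, dv/dtau) = (1.982245, 1.884120); Gamma_uuu = 0.000000, Gamma_uuv = 0.000000, Gamma_uvv = -2.596918, Gamma_vuu = 0.000000, Gamma_vuv = 0.337597, Gamma_vvv = 0.000000; k4 = (1.982245, 1.884120, 9.218817, -2.521707)
  Y <- Y + (h/6)(k1 + 2k2 + 2k3 + k4): u = 0.8373, v = 0.5972, du/dtau = 1.9831, dv/dtau = 1.8839
step 2:
  k1: at (u, v) = (0.837256, 0.597188), (du/dtau, dv/dtau) = (1.983053, 1.883910); Gamma_uuu = 0.000000, Gamma_uuv = 0.000000, Gamma_uvv = -2.597047, Gamma_vuu = 0.000000, Gamma_vuv = 0.337581, Gamma_vvv = 0.000000; k1 = (1.983053, 1.883910, 9.217218, -2.522329)
  k2: at (u, v) = (0.886833, 0.644286), (du/dtau, dv/dtau) = (2.213483, 1.820851); Gamma_uuu = 0.000000, Gamma_uuv = 0.000000, Gamma_uvv = -2.640511, Gamma_vuu = 0.000000, Gamma_vuv = 0.332024, Gamma_vvv = 0.000000; k2 = (2.213483, 1.820851, 8.754613, -2.676393)
  k3: at (u, v) = (0.892593, 0.642710), (du/dtau, dv/dtau) = (2.201918, 1.817000); Gamma_uuu = 0.000000, Gamma_uuv = 0.000000, Gamma_uvv = -2.645561, Gamma_vuu = 0.000000, Gamma_vuv = 0.331390, Gamma_vvv = 0.000000; k3 = (2.201918, 1.817000, 8.734289, -2.651706)
  k4: at (u, v) = (0.947352, 0.688038), (du/dtau, dv/dtau) = (2.419767, 1.751324); Gamma_uuu = 0.000000, Gamma_uuv = 0.000000, Gamma_uvv = -2.693569, Gamma_vuu = 0.000000, Gamma_vuv = 0.325484, Gamma_vvv = 0.000000; k4 = (2.419767, 1.751324, 8.261545, -2.758666)
  Y <- Y + (h/6)(k1 + 2k2 + 2k3 + k4): u = 0.9475, v = 0.6881, du/dtau = 2.4202, dv/dtau = 1.7511

Answer: u = 0.9475, v = 0.6881, du/dtau = 2.4202, dv/dtau = 1.7511


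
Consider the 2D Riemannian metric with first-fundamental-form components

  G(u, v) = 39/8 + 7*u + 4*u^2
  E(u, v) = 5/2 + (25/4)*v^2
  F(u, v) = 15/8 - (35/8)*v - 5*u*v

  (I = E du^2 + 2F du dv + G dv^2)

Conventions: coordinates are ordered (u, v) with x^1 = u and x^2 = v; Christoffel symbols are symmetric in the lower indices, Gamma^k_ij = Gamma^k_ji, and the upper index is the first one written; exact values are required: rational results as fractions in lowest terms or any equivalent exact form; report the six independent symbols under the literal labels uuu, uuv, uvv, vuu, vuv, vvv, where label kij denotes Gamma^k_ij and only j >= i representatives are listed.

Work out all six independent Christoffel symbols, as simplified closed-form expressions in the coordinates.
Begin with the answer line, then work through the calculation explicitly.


Answer: Gamma_uuu = (-720*u*v^2 - 630*v^2 + 270*v)/(128*u^2 + 240*u*v + 224*u + 145*v^2 + 210*v + 111), Gamma_uuv = (576*u^2*v + 1008*u*v - 96*u + 586*v - 84)/(128*u^2 + 240*u*v + 224*u + 145*v^2 + 210*v + 111), Gamma_uvv = (-2304*u^3 - 6048*u^2 - 6336*u - 2457)/(640*u^2 + 1200*u*v + 1120*u + 725*v^2 + 1050*v + 555), Gamma_vuu = (-900*v^3 - 360*v)/(128*u^2 + 240*u*v + 224*u + 145*v^2 + 210*v + 111), Gamma_vuv = (720*u*v^2 + 128*u + 630*v^2 - 150*v + 112)/(128*u^2 + 240*u*v + 224*u + 145*v^2 + 210*v + 111), Gamma_vvv = (-576*u^2*v - 1008*u*v + 216*u - 441*v + 189)/(128*u^2 + 240*u*v + 224*u + 145*v^2 + 210*v + 111)

E = 5/2 + (25/4)*v^2; F = 15/8 - (35/8)*v - 5*u*v; G = 39/8 + 7*u + 4*u^2
Gamma^k_ij = (1/2) g^{kl} (d_i g_jl + d_j g_il - d_l g_ij), with g^inv = (1/(EG-F^2)) [[G, -F], [-F, E]]
first partials: E_u = 0, E_v = (25/2)*v, F_u = -5*v, F_v = -35/8 - 5*u, G_u = 7 + 8*u, G_v = 0
D = EG - F^2 = 555/64 + (525/32)*v + (35/2)*u + (725/64)*v^2 + (75/4)*u*v + 10*u^2
expanded: Gamma^u_uu = (G E_u - 2F F_u + F E_v)/(2D), Gamma^u_uv = (G E_v - F G_u)/(2D), Gamma^u_vv = (2G F_v - G G_u - F G_v)/(2D), Gamma^v_uu = (2E F_u - E E_v - F E_u)/(2D), Gamma^v_uv = (E G_u - F E_v)/(2D), Gamma^v_vv = (E G_v - 2F F_v + F G_u)/(2D); substitute and cancel common factors


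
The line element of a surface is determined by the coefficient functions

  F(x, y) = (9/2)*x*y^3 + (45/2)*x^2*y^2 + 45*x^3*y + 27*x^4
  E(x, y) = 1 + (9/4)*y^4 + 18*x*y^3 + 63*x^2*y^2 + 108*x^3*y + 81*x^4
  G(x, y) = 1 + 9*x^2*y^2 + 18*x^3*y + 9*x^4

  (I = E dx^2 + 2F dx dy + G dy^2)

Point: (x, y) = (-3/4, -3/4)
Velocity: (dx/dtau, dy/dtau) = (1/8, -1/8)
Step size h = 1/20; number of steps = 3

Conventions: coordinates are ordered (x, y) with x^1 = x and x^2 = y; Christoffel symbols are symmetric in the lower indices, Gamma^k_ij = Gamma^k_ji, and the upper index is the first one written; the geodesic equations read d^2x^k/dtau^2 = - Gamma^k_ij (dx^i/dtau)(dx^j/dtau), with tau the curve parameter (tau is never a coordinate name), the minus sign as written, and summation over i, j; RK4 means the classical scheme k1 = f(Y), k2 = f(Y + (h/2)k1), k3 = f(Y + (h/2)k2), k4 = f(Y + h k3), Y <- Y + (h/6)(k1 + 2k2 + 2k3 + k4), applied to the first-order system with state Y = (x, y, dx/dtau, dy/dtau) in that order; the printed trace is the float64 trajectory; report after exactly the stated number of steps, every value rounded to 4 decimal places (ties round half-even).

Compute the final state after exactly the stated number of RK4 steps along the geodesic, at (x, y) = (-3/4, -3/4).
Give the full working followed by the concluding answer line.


f(Y) = (dx/dtau, dy/dtau, -Gamma^x_ij Y'^i Y'^j, -Gamma^y_ij Y'^i Y'^j) with the Gammas evaluated at the stage position; h = 0.050000; intermediate values shown to 6 dp
step 0: x = -0.7500, y = -0.7500, dx/dtau = 0.1250, dy/dtau = -0.1250
step 1:
  k1: at (x, y) = (-0.750000, -0.750000), (dx/dtau, dy/dtau) = (0.125000, -0.125000); Gamma_xxx = -1.695511, Gamma_xxy = -0.635817, Gamma_xyy = -0.211939, Gamma_yxx = -0.616550, Gamma_yxy = -0.231206, Gamma_yyy = -0.077069; k1 = (0.125000, -0.125000, 0.009935, 0.003613)
  k2: at (x, y) = (-0.746875, -0.753125), (dx/dtau, dy/dtau) = (0.125248, -0.124910); Gamma_xxx = -1.698424, Gamma_xxy = -0.637352, Gamma_xyy = -0.211860, Gamma_yxx = -0.617371, Gamma_yxy = -0.231675, Gamma_yyy = -0.077010; k2 = (0.125248, -0.124910, 0.010007, 0.003637)
  k3: at (x, y) = (-0.746869, -0.753123), (dx/dtau, dy/dtau) = (0.125250, -0.124909); Gamma_xxx = -1.698435, Gamma_xxy = -0.637357, Gamma_xyy = -0.211861, Gamma_yxx = -0.617375, Gamma_yxy = -0.231677, Gamma_yyy = -0.077011; k3 = (0.125250, -0.124909, 0.010007, 0.003638)
  k4: at (x, y) = (-0.743737, -0.756245), (dx/dtau, dy/dtau) = (0.125500, -0.124818); Gamma_xxx = -1.701369, Gamma_xxy = -0.638904, Gamma_xyy = -0.211781, Gamma_yxx = -0.618195, Gamma_yxy = -0.232147, Gamma_yyy = -0.076951; k4 = (0.125500, -0.124818, 0.010080, 0.003663)
  Y <- Y + (h/6)(k1 + 2k2 + 2k3 + k4): x = -0.7437, y = -0.7562, dx/dtau = 0.1255, dy/dtau = -0.1248
step 2:
  k1: at (x, y) = (-0.743738, -0.756245), (dx/dtau, dy/dtau) = (0.125500, -0.124818); Gamma_xxx = -1.701369, Gamma_xxy = -0.638904, Gamma_xyy = -0.211781, Gamma_yxx = -0.618195, Gamma_yxy = -0.232147, Gamma_yyy = -0.076951; k1 = (0.125500, -0.124818, 0.010080, 0.003663)
  k2: at (x, y) = (-0.740600, -0.759366), (dx/dtau, dy/dtau) = (0.125752, -0.124727); Gamma_xxx = -1.704324, Gamma_xxy = -0.640462, Gamma_xyy = -0.211699, Gamma_yxx = -0.619014, Gamma_yxy = -0.232617, Gamma_yyy = -0.076890; k2 = (0.125752, -0.124727, 0.010154, 0.003688)
  k3: at (x, y) = (-0.740594, -0.759364), (dx/dtau, dy/dtau) = (0.125754, -0.124726); Gamma_xxx = -1.704335, Gamma_xxy = -0.640467, Gamma_xyy = -0.211701, Gamma_yxx = -0.619018, Gamma_yxy = -0.232619, Gamma_yyy = -0.076890; k3 = (0.125754, -0.124726, 0.010155, 0.003688)
  k4: at (x, y) = (-0.737450, -0.762482), (dx/dtau, dy/dtau) = (0.126008, -0.124634); Gamma_xxx = -1.707311, Gamma_xxy = -0.642037, Gamma_xyy = -0.211618, Gamma_yxx = -0.619836, Gamma_yxy = -0.233090, Gamma_yyy = -0.076828; k4 = (0.126008, -0.124634, 0.010230, 0.003714)
  Y <- Y + (h/6)(k1 + 2k2 + 2k3 + k4): x = -0.7374, y = -0.7625, dx/dtau = 0.1260, dy/dtau = -0.1246
step 3:
  k1: at (x, y) = (-0.737450, -0.762482), (dx/dtau, dy/dtau) = (0.126008, -0.124634); Gamma_xxx = -1.707311, Gamma_xxy = -0.642037, Gamma_xyy = -0.211618, Gamma_yxx = -0.619836, Gamma_yxy = -0.233090, Gamma_yyy = -0.076828; k1 = (0.126008, -0.124634, 0.010230, 0.003714)
  k2: at (x, y) = (-0.734300, -0.765598), (dx/dtau, dy/dtau) = (0.126264, -0.124541); Gamma_xxx = -1.710308, Gamma_xxy = -0.643620, Gamma_xyy = -0.211534, Gamma_yxx = -0.620652, Gamma_yxy = -0.233563, Gamma_yyy = -0.076764; k2 = (0.126264, -0.124541, 0.010306, 0.003740)
  k3: at (x, y) = (-0.734293, -0.765595), (dx/dtau, dy/dtau) = (0.126266, -0.124540); Gamma_xxx = -1.710320, Gamma_xxy = -0.643624, Gamma_xyy = -0.211536, Gamma_yxx = -0.620656, Gamma_yxy = -0.233564, Gamma_yyy = -0.076764; k3 = (0.126266, -0.124540, 0.010306, 0.003740)
  k4: at (x, y) = (-0.731137, -0.768709), (dx/dtau, dy/dtau) = (0.126523, -0.124447); Gamma_xxx = -1.713339, Gamma_xxy = -0.645219, Gamma_xyy = -0.211451, Gamma_yxx = -0.621471, Gamma_yxy = -0.234037, Gamma_yyy = -0.076699; k4 = (0.126523, -0.124447, 0.010384, 0.003766)
  Y <- Y + (h/6)(k1 + 2k2 + 2k3 + k4): x = -0.7311, y = -0.7687, dx/dtau = 0.1265, dy/dtau = -0.1244

Answer: x = -0.7311, y = -0.7687, dx/dtau = 0.1265, dy/dtau = -0.1244


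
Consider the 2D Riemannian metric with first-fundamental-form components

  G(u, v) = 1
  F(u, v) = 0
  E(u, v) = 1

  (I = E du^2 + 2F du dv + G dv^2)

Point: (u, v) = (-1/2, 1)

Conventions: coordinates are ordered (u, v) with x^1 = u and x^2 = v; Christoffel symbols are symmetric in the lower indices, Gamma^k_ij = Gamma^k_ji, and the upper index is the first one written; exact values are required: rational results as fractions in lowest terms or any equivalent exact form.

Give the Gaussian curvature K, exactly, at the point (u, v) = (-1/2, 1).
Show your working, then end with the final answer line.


E = 1, F = 0, G = 1, EG - F^2 = 1 at the point
E_u = 0, E_v = 0, F_u = 0, F_v = 0, G_u = 0, G_v = 0
E_vv = 0, F_uv = 0, G_uu = 0
Using the Brioschi determinant formula for K from the metric derivatives:
M1 = [[-E_vv/2 + F_uv - G_uu/2, E_u/2, F_u - E_v/2], [F_v - G_u/2, E, F], [G_v/2, F, G]] = [[0, 0, 0], [0, 1, 0], [0, 0, 1]]; det M1 = 0
M2 = [[0, E_v/2, G_u/2], [E_v/2, E, F], [G_u/2, F, G]] = [[0, 0, 0], [0, 1, 0], [0, 0, 1]]; det M2 = 0
det M1 - det M2 = 0; K = 0 / (1)^2 = 0

Answer: K = 0


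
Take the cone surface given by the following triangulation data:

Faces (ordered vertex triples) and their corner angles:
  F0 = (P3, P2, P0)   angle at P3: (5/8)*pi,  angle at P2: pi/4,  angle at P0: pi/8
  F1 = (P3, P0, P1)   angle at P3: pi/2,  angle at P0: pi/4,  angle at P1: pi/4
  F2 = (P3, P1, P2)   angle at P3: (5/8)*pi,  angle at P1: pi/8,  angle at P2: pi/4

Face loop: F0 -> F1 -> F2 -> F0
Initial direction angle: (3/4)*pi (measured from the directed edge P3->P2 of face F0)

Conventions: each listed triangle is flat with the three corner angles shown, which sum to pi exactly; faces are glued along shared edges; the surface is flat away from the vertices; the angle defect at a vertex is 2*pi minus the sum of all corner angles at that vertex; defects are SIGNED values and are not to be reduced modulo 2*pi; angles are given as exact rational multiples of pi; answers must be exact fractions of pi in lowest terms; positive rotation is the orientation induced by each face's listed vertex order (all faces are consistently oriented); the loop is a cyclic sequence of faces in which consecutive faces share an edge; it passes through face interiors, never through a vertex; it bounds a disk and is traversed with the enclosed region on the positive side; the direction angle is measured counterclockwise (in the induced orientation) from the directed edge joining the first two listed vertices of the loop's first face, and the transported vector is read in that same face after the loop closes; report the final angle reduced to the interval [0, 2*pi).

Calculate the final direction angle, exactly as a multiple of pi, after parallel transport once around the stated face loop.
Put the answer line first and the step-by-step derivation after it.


Answer: final direction angle = pi

enclosed vertex P3: corner angles sum to (7/4)*pi, defect = 2*pi - (7/4)*pi = pi/4
transport around the loop rotates by the sum of enclosed defects; add to the initial angle mod 2*pi
final angle = (3/4)*pi + pi/4 = pi (mod 2*pi)


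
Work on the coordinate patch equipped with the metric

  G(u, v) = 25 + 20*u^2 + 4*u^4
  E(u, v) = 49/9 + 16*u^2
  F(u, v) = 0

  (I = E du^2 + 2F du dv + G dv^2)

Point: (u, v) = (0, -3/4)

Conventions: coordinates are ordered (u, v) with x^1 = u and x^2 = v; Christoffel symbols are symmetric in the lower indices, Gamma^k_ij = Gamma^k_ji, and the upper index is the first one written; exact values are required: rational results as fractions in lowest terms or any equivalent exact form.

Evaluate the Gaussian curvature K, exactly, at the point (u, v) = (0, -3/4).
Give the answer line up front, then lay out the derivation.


Answer: K = -36/245

E = 49/9, F = 0, G = 25, EG - F^2 = 1225/9 at the point
E_u = 0, E_v = 0, F_u = 0, F_v = 0, G_u = 0, G_v = 0
E_vv = 0, F_uv = 0, G_uu = 40
K follows from Brioschi's formula, (det M1 - det M2)/(EG - F^2)^2.
M1 = [[-E_vv/2 + F_uv - G_uu/2, E_u/2, F_u - E_v/2], [F_v - G_u/2, E, F], [G_v/2, F, G]] = [[-20, 0, 0], [0, 49/9, 0], [0, 0, 25]]; det M1 = -24500/9
M2 = [[0, E_v/2, G_u/2], [E_v/2, E, F], [G_u/2, F, G]] = [[0, 0, 0], [0, 49/9, 0], [0, 0, 25]]; det M2 = 0
det M1 - det M2 = -24500/9; K = -24500/9 / (1225/9)^2 = -36/245


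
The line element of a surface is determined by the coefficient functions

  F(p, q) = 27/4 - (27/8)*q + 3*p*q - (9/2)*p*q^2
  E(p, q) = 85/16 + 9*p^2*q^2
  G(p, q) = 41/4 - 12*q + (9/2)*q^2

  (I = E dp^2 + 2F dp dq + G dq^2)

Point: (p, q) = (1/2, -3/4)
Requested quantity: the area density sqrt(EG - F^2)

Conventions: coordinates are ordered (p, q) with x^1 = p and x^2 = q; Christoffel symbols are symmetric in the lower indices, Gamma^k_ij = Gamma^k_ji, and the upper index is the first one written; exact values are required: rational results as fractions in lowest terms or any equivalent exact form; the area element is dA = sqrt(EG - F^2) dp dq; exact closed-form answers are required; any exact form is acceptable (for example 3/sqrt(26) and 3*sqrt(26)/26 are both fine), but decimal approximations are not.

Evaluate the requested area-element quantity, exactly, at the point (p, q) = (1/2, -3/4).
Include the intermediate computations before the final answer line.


E = 421/64, F = 441/64, G = 697/32; EG - F^2 = 392393/4096

Answer: sqrt(EG - F^2) = sqrt(392393)/64


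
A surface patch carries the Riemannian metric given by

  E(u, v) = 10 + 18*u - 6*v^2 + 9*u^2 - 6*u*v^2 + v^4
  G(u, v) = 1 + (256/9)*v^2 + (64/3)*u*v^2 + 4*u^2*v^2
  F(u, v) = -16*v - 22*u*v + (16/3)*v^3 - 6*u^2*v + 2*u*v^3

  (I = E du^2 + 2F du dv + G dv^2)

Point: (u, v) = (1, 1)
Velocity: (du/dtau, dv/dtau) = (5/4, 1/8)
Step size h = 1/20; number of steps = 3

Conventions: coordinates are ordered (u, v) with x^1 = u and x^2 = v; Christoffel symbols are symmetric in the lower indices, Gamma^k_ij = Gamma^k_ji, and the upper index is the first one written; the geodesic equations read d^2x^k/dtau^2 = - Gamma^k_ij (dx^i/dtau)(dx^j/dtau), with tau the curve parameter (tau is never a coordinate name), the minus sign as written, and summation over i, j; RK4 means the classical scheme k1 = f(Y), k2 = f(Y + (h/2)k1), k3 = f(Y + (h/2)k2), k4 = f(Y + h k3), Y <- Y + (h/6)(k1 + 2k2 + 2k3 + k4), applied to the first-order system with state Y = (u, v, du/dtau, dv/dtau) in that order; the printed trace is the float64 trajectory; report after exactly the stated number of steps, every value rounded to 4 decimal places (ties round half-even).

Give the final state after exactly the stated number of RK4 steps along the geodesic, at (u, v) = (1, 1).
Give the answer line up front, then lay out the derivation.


Answer: u = 1.1849, v = 1.0225, du/dtau = 1.2167, dv/dtau = 0.1731

f(Y) = (du/dtau, dv/dtau, -Gamma^u_ij Y'^i Y'^j, -Gamma^v_ij Y'^i Y'^j) with the Gammas evaluated at the stage position; h = 0.050000; intermediate values shown to 6 dp
step 0: u = 1.0000, v = 1.0000, du/dtau = 1.2500, dv/dtau = 0.1250
step 1:
  k1: at (u, v) = (1.000000, 1.000000), (du/dtau, dv/dtau) = (1.250000, 0.125000); Gamma_uuu = 0.188022, Gamma_uuv = -0.125348, Gamma_uvv = -0.459610, Gamma_vuu = -0.275766, Gamma_vuv = 0.183844, Gamma_vvv = 0.674095; k1 = (1.250000, 0.125000, -0.247432, 0.362900)
  k2: at (u, v) = (1.031250, 1.003125), (du/dtau, dv/dtau) = (1.243814, 0.134073); Gamma_uuu = 0.186302, Gamma_uuv = -0.124589, Gamma_uvv = -0.459286, Gamma_vuu = -0.271679, Gamma_vuv = 0.181685, Gamma_vvv = 0.669764; k2 = (1.243814, 0.134073, -0.238414, 0.347672)
  k3: at (u, v) = (1.031095, 1.003352), (du/dtau, dv/dtau) = (1.244040, 0.133692); Gamma_uuu = 0.186243, Gamma_uuv = -0.124578, Gamma_uvv = -0.459123, Gamma_vuu = -0.271693, Gamma_vuv = 0.181736, Gamma_vvv = 0.669770; k3 = (1.244040, 0.133692, -0.238591, 0.348058)
  k4: at (u, v) = (1.062202, 1.006685), (du/dtau, dv/dtau) = (1.238070, 0.142403); Gamma_uuu = 0.184481, Gamma_uuv = -0.123809, Gamma_uvv = -0.458602, Gamma_vuu = -0.267727, Gamma_vuv = 0.179678, Gamma_vvv = 0.665546; k4 = (1.238070, 0.142403, -0.229819, 0.333525)
  Y <- Y + (h/6)(k1 + 2k2 + 2k3 + k4): u = 1.0622, v = 1.0067, du/dtau = 1.2381, dv/dtau = 0.1424
step 2:
  k1: at (u, v) = (1.062198, 1.006691), (du/dtau, dv/dtau) = (1.238073, 0.142399); Gamma_uuu = 0.184479, Gamma_uuv = -0.123809, Gamma_uvv = -0.458598, Gamma_vuu = -0.267728, Gamma_vuv = 0.179679, Gamma_vvv = 0.665546; k1 = (1.238073, 0.142399, -0.229819, 0.333529)
  k2: at (u, v) = (1.093150, 1.010251), (du/dtau, dv/dtau) = (1.232327, 0.150737); Gamma_uuu = 0.182672, Gamma_uuv = -0.123029, Gamma_uvv = -0.457874, Gamma_vuu = -0.263880, Gamma_vuv = 0.177723, Gamma_vvv = 0.661427; k2 = (1.232327, 0.150737, -0.221300, 0.319681)
  k3: at (u, v) = (1.093006, 1.010460), (du/dtau, dv/dtau) = (1.232540, 0.150391); Gamma_uuu = 0.182620, Gamma_uuv = -0.123020, Gamma_uvv = -0.457727, Gamma_vuu = -0.263893, Gamma_vuv = 0.177769, Gamma_vvv = 0.661433; k3 = (1.232540, 0.150391, -0.221469, 0.320031)
  k4: at (u, v) = (1.123825, 1.014211), (du/dtau, dv/dtau) = (1.226999, 0.158401); Gamma_uuu = 0.180782, Gamma_uuv = -0.122234, Gamma_uvv = -0.456835, Gamma_vuu = -0.260157, Gamma_vuv = 0.175903, Gamma_vvv = 0.657415; k4 = (1.226999, 0.158401, -0.213196, 0.306803)
  Y <- Y + (h/6)(k1 + 2k2 + 2k3 + k4): u = 1.1238, v = 1.0142, du/dtau = 1.2270, dv/dtau = 0.1584
step 3:
  k1: at (u, v) = (1.123822, 1.014217), (du/dtau, dv/dtau) = (1.227002, 0.158397); Gamma_uuu = 0.180780, Gamma_uuv = -0.122234, Gamma_uvv = -0.456831, Gamma_vuu = -0.260157, Gamma_vuv = 0.175904, Gamma_vvv = 0.657415; k1 = (1.227002, 0.158397, -0.213196, 0.306806)
  k2: at (u, v) = (1.154497, 1.018176), (du/dtau, dv/dtau) = (1.221672, 0.166067); Gamma_uuu = 0.178910, Gamma_uuv = -0.121441, Gamma_uvv = -0.455763, Gamma_vuu = -0.256530, Gamma_vuv = 0.174129, Gamma_vvv = 0.653496; k2 = (1.221672, 0.166067, -0.205175, 0.294190)
  k3: at (u, v) = (1.154363, 1.018368), (du/dtau, dv/dtau) = (1.221872, 0.165752); Gamma_uuu = 0.178864, Gamma_uuv = -0.121433, Gamma_uvv = -0.455630, Gamma_vuu = -0.256541, Gamma_vuv = 0.174169, Gamma_vvv = 0.653502; k3 = (1.221872, 0.165752, -0.205334, 0.294507)
  k4: at (u, v) = (1.184915, 1.022504), (du/dtau, dv/dtau) = (1.216735, 0.173122); Gamma_uuu = 0.176973, Gamma_uuv = -0.120637, Gamma_uvv = -0.454417, Gamma_vuu = -0.253017, Gamma_vuv = 0.172474, Gamma_vvv = 0.649677; k4 = (1.216735, 0.173122, -0.197556, 0.282445)
  Y <- Y + (h/6)(k1 + 2k2 + 2k3 + k4): u = 1.1849, v = 1.0225, du/dtau = 1.2167, dv/dtau = 0.1731
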